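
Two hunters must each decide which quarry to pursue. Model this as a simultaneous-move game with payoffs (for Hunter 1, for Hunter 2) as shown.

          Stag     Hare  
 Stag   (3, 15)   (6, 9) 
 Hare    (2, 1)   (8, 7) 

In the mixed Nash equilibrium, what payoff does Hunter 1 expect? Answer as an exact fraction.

Hunter 2 mixes with probability q on Stag, chosen so Hunter 1 is indifferent: 3q + 6(1−q) = 2q + 8(1−q) gives q = 2/3.
Hunter 1's expected payoff (from either row, since indifferent) is 3·2/3 + 6·1/3 = 4.

4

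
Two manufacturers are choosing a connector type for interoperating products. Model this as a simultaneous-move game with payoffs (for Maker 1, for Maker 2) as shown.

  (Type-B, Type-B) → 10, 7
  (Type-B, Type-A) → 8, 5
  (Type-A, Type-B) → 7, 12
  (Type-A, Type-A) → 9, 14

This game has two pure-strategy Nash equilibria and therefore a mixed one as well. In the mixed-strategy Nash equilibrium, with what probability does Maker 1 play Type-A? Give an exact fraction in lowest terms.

Maker 1's mix p on Type-B must make Maker 2 indifferent between Type-B and Type-A.
Maker 2's payoff from Type-B: 7p + 12(1−p). From Type-A: 5p + 14(1−p).
Set equal: 2p = 2(1−p) → p = 2/4 = 1/2.
Probability on Type-A is 1 − 1/2 = 1/2.

1/2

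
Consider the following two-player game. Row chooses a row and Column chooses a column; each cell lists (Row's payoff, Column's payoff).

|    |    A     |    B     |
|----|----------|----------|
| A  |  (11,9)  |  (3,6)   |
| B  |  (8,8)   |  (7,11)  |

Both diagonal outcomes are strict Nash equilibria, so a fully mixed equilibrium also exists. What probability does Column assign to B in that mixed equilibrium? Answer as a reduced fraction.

Column's mix q on A must make Row indifferent between A and B.
Row's payoff from A: 11q + 3(1−q). From B: 8q + 7(1−q).
Set equal: 3q = 4(1−q) → q = 4/7.
Probability on B is 1 − 4/7 = 3/7.

3/7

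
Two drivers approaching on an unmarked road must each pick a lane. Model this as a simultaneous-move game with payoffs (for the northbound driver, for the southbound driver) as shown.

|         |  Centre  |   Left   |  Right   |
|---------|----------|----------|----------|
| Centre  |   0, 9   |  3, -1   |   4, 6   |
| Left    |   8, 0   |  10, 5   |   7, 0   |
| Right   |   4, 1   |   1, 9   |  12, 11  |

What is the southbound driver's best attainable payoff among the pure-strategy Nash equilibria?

11

Both Left is a pure NE (the northbound driver: 10 ≥ 3; the southbound driver: 5 ≥ 0). The southbound driver gets 5.
Both Right is a pure NE (the northbound driver: 12 ≥ 7; the southbound driver: 11 ≥ 9). The southbound driver gets 11.
Every other cell has a profitable deviation for at least one player. Highest of {5, 11} is 11.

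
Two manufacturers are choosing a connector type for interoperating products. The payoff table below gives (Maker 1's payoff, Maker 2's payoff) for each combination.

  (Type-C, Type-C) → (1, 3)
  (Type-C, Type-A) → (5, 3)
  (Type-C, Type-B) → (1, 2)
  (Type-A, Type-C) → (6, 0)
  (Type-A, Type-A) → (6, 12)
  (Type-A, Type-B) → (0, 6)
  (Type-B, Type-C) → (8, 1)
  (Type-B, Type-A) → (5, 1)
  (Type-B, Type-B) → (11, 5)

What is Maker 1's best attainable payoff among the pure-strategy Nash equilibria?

Both Type-A is a pure NE (Maker 1: 6 ≥ 5; Maker 2: 12 ≥ 6). Maker 1 gets 6.
Both Type-B is a pure NE (Maker 1: 11 ≥ 1; Maker 2: 5 ≥ 1). Maker 1 gets 11.
Every other cell has a profitable deviation for at least one player. Highest of {6, 11} is 11.

11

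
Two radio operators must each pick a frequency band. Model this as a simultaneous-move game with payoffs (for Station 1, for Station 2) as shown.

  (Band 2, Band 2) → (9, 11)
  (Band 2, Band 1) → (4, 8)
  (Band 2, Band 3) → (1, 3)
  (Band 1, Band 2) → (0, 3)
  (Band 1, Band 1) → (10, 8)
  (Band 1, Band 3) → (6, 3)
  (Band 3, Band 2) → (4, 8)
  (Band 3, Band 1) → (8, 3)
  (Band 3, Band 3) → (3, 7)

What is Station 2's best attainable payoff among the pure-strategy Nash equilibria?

11

Both Band 2 is a pure NE (Station 1: 9 ≥ 4; Station 2: 11 ≥ 8). Station 2 gets 11.
Both Band 1 is a pure NE (Station 1: 10 ≥ 8; Station 2: 8 ≥ 3). Station 2 gets 8.
Every other cell has a profitable deviation for at least one player. Highest of {11, 8} is 11.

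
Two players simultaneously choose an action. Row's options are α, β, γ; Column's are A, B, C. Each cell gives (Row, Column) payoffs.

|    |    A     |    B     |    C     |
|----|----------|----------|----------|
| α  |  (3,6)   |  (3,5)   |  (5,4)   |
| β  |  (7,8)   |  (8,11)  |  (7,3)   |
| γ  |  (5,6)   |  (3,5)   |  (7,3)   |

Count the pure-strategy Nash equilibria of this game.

1

(β, B): Row gets 8 (best alternative 3); Column gets 11 (best alternative 8). Neither deviates — NE.
(α, A) is not a NE: Row would switch to β (7 > 3).
No other cell survives both best-response checks, so there is 1 pure NE.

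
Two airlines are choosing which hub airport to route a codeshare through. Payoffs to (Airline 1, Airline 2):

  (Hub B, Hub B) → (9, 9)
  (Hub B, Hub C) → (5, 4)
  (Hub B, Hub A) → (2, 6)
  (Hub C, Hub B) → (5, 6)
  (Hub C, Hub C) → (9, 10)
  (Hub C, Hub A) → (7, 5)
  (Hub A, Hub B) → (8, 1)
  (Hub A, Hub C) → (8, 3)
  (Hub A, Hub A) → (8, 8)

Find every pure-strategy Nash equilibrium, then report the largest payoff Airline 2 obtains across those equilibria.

10

Both Hub B is a pure NE (Airline 1: 9 ≥ 8; Airline 2: 9 ≥ 6). Airline 2 gets 9.
Both Hub C is a pure NE (Airline 1: 9 ≥ 8; Airline 2: 10 ≥ 6). Airline 2 gets 10.
Both Hub A is a pure NE (Airline 1: 8 ≥ 7; Airline 2: 8 ≥ 3). Airline 2 gets 8.
Every other cell has a profitable deviation for at least one player. Highest of {9, 10, 8} is 10.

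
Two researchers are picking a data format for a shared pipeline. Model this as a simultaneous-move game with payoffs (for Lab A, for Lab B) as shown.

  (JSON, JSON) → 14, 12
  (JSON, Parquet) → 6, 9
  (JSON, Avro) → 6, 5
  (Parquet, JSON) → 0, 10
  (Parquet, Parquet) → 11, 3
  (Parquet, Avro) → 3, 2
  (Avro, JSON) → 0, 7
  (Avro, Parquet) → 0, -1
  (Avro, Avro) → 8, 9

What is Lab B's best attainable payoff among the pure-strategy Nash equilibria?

Both JSON is a pure NE (Lab A: 14 ≥ 0; Lab B: 12 ≥ 9). Lab B gets 12.
Both Avro is a pure NE (Lab A: 8 ≥ 6; Lab B: 9 ≥ 7). Lab B gets 9.
Every other cell has a profitable deviation for at least one player. Highest of {12, 9} is 12.

12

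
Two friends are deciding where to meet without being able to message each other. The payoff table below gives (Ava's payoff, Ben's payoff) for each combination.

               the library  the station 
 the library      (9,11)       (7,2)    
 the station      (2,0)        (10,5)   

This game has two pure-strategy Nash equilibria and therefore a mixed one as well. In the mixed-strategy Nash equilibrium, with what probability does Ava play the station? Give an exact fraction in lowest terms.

Ava's mix p on the library must make Ben indifferent between the library and the station.
Ben's payoff from the library: 11p + 0(1−p). From the station: 2p + 5(1−p).
Set equal: 9p = 5(1−p) → p = 5/14.
Probability on the station is 1 − 5/14 = 9/14.

9/14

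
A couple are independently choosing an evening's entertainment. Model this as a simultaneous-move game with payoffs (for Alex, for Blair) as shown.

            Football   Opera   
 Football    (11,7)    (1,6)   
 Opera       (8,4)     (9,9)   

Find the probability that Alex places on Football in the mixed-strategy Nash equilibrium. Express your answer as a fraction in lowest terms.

Alex's mix p on Football must make Blair indifferent between Football and Opera.
Blair's payoff from Football: 7p + 4(1−p). From Opera: 6p + 9(1−p).
Set equal: 1p = 5(1−p) → p = 5/6.

5/6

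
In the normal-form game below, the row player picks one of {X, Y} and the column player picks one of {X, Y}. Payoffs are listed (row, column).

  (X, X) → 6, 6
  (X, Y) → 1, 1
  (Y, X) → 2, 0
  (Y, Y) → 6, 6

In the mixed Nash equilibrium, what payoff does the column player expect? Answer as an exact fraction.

36/11

The row player mixes with probability p on X, chosen so the column player is indifferent: 6p + 0(1−p) = 1p + 6(1−p) gives p = 6/11.
The column player's expected payoff is 6·6/11 + 0·5/11 = 36/11.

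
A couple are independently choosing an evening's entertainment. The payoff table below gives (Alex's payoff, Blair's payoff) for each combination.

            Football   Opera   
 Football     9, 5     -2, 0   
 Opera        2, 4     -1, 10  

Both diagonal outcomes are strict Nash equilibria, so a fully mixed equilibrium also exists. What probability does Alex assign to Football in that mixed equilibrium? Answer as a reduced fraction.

Alex's mix p on Football must make Blair indifferent between Football and Opera.
Blair's payoff from Football: 5p + 4(1−p). From Opera: 0p + 10(1−p).
Set equal: 5p = 6(1−p) → p = 6/11.

6/11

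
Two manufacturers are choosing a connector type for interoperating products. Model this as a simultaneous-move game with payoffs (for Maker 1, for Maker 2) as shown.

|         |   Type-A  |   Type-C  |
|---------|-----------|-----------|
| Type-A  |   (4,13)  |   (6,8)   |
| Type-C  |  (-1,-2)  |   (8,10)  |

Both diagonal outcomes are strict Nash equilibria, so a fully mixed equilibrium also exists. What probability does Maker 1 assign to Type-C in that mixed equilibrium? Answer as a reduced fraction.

Maker 1's mix p on Type-A must make Maker 2 indifferent between Type-A and Type-C.
Maker 2's payoff from Type-A: 13p + (-2)(1−p). From Type-C: 8p + 10(1−p).
Set equal: 5p = 12(1−p) → p = 12/17.
Probability on Type-C is 1 − 12/17 = 5/17.

5/17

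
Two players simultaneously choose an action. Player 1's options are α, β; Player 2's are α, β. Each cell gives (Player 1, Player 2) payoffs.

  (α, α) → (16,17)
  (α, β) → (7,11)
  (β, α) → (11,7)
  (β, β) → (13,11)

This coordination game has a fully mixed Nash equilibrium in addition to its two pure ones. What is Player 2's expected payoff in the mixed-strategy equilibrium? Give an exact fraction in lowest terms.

11

Player 1 mixes with probability p on α, chosen so Player 2 is indifferent: 17p + 7(1−p) = 11p + 11(1−p) gives p = 2/5.
Player 2's expected payoff is 17·2/5 + 7·3/5 = 11.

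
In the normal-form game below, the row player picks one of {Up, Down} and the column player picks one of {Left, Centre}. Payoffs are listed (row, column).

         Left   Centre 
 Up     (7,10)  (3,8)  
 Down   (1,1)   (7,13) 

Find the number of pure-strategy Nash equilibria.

2

(Up, Left): the row player gets 7 (best alternative 1); the column player gets 10 (best alternative 8). Neither deviates — NE.
(Down, Centre): the row player gets 7 (best alternative 3); the column player gets 13 (best alternative 1). Neither deviates — NE.
(Down, Left) is not a NE: the row player would switch to Up (7 > 1).
No other cell survives both best-response checks, so there are 2 pure NE.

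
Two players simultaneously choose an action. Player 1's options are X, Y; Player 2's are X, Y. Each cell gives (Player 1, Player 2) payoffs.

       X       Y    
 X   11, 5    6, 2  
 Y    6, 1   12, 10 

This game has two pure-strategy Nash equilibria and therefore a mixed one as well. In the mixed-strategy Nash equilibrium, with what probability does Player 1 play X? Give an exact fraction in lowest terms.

3/4

Player 1's mix p on X must make Player 2 indifferent between X and Y.
Player 2's payoff from X: 5p + 1(1−p). From Y: 2p + 10(1−p).
Set equal: 3p = 9(1−p) → p = 9/12 = 3/4.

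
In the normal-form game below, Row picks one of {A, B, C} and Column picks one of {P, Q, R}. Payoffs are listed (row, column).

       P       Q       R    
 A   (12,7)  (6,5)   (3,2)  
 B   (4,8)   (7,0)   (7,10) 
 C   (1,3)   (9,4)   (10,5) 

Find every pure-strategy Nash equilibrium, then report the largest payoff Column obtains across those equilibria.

7

(A, P) is a pure NE (Row: 12 ≥ 4; Column: 7 ≥ 5). Column gets 7.
(C, R) is a pure NE (Row: 10 ≥ 7; Column: 5 ≥ 4). Column gets 5.
Every other cell has a profitable deviation for at least one player. Highest of {7, 5} is 7.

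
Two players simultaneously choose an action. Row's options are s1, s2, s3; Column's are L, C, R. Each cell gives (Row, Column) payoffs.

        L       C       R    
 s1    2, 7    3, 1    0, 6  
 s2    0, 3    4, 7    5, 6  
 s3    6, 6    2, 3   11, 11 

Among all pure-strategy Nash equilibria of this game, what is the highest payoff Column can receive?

11

(s2, C) is a pure NE (Row: 4 ≥ 3; Column: 7 ≥ 6). Column gets 7.
(s3, R) is a pure NE (Row: 11 ≥ 5; Column: 11 ≥ 6). Column gets 11.
Every other cell has a profitable deviation for at least one player. Highest of {7, 11} is 11.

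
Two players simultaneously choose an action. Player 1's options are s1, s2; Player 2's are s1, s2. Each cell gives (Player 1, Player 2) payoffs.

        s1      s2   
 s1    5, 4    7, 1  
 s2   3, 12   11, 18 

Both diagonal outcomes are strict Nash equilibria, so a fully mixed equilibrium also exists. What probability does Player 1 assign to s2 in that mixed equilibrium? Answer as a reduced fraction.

Player 1's mix p on s1 must make Player 2 indifferent between s1 and s2.
Player 2's payoff from s1: 4p + 12(1−p). From s2: 1p + 18(1−p).
Set equal: 3p = 6(1−p) → p = 6/9 = 2/3.
Probability on s2 is 1 − 2/3 = 1/3.

1/3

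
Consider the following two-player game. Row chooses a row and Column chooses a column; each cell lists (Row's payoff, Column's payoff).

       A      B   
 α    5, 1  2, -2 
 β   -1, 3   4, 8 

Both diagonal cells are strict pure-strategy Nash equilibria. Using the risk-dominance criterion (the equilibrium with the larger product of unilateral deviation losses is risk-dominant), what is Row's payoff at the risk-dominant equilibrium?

5

At (α, A): Row loses 5 − (-1) = 6 by deviating; Column loses 1 − (-2) = 3. Product = 6·3 = 18.
At (β, B): Row loses 4 − 2 = 2 by deviating; Column loses 8 − 3 = 5. Product = 2·5 = 10.
18 > 10, so (α, A) is risk-dominant. Row's payoff there is 5.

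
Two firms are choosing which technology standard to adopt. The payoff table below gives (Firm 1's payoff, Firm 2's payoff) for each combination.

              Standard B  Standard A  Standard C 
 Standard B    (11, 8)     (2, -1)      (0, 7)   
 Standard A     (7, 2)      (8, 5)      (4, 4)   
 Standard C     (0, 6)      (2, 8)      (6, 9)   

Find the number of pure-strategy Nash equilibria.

Both Standard B: Firm 1 gets 11 (best alternative 7); Firm 2 gets 8 (best alternative 7). Neither deviates — NE.
Both Standard A: Firm 1 gets 8 (best alternative 2); Firm 2 gets 5 (best alternative 4). Neither deviates — NE.
Both Standard C: Firm 1 gets 6 (best alternative 4); Firm 2 gets 9 (best alternative 8). Neither deviates — NE.
(Standard C, Standard B) is not a NE: Firm 1 would switch to Standard B (11 > 0).
No other cell survives both best-response checks, so there are 3 pure NE.

3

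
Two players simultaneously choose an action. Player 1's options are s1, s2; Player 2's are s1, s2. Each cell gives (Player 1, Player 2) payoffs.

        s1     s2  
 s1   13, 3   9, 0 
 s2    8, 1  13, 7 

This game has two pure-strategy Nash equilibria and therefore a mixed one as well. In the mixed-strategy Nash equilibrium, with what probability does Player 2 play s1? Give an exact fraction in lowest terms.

4/9

Player 2's mix q on s1 must make Player 1 indifferent between s1 and s2.
Player 1's payoff from s1: 13q + 9(1−q). From s2: 8q + 13(1−q).
Set equal: 5q = 4(1−q) → q = 4/9.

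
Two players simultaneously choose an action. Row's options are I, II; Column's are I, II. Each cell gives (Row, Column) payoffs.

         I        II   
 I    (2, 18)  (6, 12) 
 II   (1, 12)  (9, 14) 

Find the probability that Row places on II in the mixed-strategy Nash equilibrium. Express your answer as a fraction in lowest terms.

3/4

Row's mix p on I must make Column indifferent between I and II.
Column's payoff from I: 18p + 12(1−p). From II: 12p + 14(1−p).
Set equal: 6p = 2(1−p) → p = 2/8 = 1/4.
Probability on II is 1 − 1/4 = 3/4.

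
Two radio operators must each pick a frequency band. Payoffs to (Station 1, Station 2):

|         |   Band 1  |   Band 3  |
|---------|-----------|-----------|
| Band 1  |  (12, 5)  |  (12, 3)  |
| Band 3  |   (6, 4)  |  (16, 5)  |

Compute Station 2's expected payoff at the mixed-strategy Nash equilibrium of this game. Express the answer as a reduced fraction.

13/3

Station 1 mixes with probability p on Band 1, chosen so Station 2 is indifferent: 5p + 4(1−p) = 3p + 5(1−p) gives p = 1/3.
Station 2's expected payoff is 5·1/3 + 4·2/3 = 13/3.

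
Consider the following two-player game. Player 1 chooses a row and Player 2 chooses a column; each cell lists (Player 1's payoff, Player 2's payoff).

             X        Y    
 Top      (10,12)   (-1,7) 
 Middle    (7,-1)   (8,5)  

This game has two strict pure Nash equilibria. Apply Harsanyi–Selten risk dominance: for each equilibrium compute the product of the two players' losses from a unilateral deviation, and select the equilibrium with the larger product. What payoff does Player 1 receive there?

At (Top, X): Player 1 loses 10 − 7 = 3 by deviating; Player 2 loses 12 − 7 = 5. Product = 3·5 = 15.
At (Middle, Y): Player 1 loses 8 − (-1) = 9 by deviating; Player 2 loses 5 − (-1) = 6. Product = 9·6 = 54.
54 > 15, so (Middle, Y) is risk-dominant. Player 1's payoff there is 8.

8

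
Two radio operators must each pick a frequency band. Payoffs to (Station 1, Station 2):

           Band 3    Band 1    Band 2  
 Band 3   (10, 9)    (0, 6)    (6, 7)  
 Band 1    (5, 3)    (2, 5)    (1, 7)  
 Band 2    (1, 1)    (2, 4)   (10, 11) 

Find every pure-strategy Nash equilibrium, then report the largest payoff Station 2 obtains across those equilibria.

Both Band 3 is a pure NE (Station 1: 10 ≥ 5; Station 2: 9 ≥ 7). Station 2 gets 9.
Both Band 2 is a pure NE (Station 1: 10 ≥ 6; Station 2: 11 ≥ 4). Station 2 gets 11.
Every other cell has a profitable deviation for at least one player. Highest of {9, 11} is 11.

11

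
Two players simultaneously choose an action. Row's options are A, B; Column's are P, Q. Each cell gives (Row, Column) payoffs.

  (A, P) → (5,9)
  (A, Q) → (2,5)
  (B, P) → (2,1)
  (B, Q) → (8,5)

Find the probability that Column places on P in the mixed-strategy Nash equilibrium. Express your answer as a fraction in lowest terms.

Column's mix q on P must make Row indifferent between A and B.
Row's payoff from A: 5q + 2(1−q). From B: 2q + 8(1−q).
Set equal: 3q = 6(1−q) → q = 6/9 = 2/3.

2/3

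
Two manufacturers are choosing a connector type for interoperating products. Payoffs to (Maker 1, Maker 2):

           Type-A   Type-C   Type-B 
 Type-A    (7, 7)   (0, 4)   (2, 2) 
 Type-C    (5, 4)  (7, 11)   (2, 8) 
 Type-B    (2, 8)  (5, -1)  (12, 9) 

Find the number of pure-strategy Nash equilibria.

Both Type-A: Maker 1 gets 7 (best alternative 5); Maker 2 gets 7 (best alternative 4). Neither deviates — NE.
Both Type-C: Maker 1 gets 7 (best alternative 5); Maker 2 gets 11 (best alternative 8). Neither deviates — NE.
Both Type-B: Maker 1 gets 12 (best alternative 2); Maker 2 gets 9 (best alternative 8). Neither deviates — NE.
(Type-B, Type-C) is not a NE: Maker 1 would switch to Type-C (7 > 5).
No other cell survives both best-response checks, so there are 3 pure NE.

3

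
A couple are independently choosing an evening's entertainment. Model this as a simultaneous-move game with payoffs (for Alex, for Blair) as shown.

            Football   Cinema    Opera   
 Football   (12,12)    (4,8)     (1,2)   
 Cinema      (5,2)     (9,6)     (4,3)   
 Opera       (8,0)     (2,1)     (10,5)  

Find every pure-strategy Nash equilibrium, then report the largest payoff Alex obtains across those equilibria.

Both Football is a pure NE (Alex: 12 ≥ 8; Blair: 12 ≥ 8). Alex gets 12.
Both Cinema is a pure NE (Alex: 9 ≥ 4; Blair: 6 ≥ 3). Alex gets 9.
Both Opera is a pure NE (Alex: 10 ≥ 4; Blair: 5 ≥ 1). Alex gets 10.
Every other cell has a profitable deviation for at least one player. Highest of {12, 9, 10} is 12.

12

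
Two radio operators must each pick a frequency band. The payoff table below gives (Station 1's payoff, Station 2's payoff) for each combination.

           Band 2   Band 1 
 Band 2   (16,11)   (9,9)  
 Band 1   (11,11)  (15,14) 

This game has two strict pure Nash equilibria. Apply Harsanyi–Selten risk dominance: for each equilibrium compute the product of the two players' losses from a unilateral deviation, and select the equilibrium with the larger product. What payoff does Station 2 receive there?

14

At both Band 2: Station 1 loses 16 − 11 = 5 by deviating; Station 2 loses 11 − 9 = 2. Product = 5·2 = 10.
At both Band 1: Station 1 loses 15 − 9 = 6 by deviating; Station 2 loses 14 − 11 = 3. Product = 6·3 = 18.
18 > 10, so both Band 1 is risk-dominant. Station 2's payoff there is 14.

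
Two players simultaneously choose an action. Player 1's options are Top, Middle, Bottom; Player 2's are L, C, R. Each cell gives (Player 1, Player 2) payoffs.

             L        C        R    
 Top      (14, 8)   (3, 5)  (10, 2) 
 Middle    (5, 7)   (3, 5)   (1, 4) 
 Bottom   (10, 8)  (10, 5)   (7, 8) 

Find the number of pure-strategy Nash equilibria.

1

(Top, L): Player 1 gets 14 (best alternative 10); Player 2 gets 8 (best alternative 5). Neither deviates — NE.
(Bottom, R) is not a NE: Player 1 would switch to Top (10 > 7).
No other cell survives both best-response checks, so there is 1 pure NE.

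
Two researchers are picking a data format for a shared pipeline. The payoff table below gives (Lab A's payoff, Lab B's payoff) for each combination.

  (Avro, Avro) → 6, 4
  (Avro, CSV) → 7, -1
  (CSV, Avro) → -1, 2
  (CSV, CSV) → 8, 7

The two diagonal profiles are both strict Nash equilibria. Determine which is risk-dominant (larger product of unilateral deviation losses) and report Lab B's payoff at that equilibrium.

At both Avro: Lab A loses 6 − (-1) = 7 by deviating; Lab B loses 4 − (-1) = 5. Product = 7·5 = 35.
At both CSV: Lab A loses 8 − 7 = 1 by deviating; Lab B loses 7 − 2 = 5. Product = 1·5 = 5.
35 > 5, so both Avro is risk-dominant. Lab B's payoff there is 4.

4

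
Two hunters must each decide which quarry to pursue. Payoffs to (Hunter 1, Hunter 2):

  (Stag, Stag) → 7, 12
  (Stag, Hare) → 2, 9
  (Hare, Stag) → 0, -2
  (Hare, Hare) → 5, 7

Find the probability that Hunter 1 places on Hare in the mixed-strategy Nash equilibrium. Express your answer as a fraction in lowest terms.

Hunter 1's mix p on Stag must make Hunter 2 indifferent between Stag and Hare.
Hunter 2's payoff from Stag: 12p + (-2)(1−p). From Hare: 9p + 7(1−p).
Set equal: 3p = 9(1−p) → p = 9/12 = 3/4.
Probability on Hare is 1 − 3/4 = 1/4.

1/4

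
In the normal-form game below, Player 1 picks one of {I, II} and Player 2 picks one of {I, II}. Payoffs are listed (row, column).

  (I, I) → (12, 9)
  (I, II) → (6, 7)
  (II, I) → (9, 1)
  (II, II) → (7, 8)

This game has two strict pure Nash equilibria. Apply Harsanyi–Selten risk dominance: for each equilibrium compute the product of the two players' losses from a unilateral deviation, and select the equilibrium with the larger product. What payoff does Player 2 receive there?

8

At both I: Player 1 loses 12 − 9 = 3 by deviating; Player 2 loses 9 − 7 = 2. Product = 3·2 = 6.
At both II: Player 1 loses 7 − 6 = 1 by deviating; Player 2 loses 8 − 1 = 7. Product = 1·7 = 7.
7 > 6, so both II is risk-dominant. Player 2's payoff there is 8.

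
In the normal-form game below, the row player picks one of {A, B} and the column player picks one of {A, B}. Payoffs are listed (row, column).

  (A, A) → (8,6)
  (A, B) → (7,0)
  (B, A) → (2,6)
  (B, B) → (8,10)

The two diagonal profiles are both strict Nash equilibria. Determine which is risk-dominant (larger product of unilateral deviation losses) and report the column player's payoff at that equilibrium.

6

At both A: the row player loses 8 − 2 = 6 by deviating; the column player loses 6 − 0 = 6. Product = 6·6 = 36.
At both B: the row player loses 8 − 7 = 1 by deviating; the column player loses 10 − 6 = 4. Product = 1·4 = 4.
36 > 4, so both A is risk-dominant. The column player's payoff there is 6.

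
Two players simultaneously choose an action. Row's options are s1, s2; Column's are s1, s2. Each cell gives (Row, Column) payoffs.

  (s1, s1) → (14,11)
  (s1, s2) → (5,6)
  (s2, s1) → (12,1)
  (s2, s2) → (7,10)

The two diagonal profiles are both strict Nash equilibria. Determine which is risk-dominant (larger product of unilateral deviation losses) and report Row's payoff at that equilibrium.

7

At both s1: Row loses 14 − 12 = 2 by deviating; Column loses 11 − 6 = 5. Product = 2·5 = 10.
At both s2: Row loses 7 − 5 = 2 by deviating; Column loses 10 − 1 = 9. Product = 2·9 = 18.
18 > 10, so both s2 is risk-dominant. Row's payoff there is 7.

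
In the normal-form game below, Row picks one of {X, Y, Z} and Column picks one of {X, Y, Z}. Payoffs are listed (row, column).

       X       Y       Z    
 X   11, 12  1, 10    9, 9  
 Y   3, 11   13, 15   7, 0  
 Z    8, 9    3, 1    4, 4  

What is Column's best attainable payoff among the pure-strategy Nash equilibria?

Both X is a pure NE (Row: 11 ≥ 8; Column: 12 ≥ 10). Column gets 12.
Both Y is a pure NE (Row: 13 ≥ 3; Column: 15 ≥ 11). Column gets 15.
Every other cell has a profitable deviation for at least one player. Highest of {12, 15} is 15.

15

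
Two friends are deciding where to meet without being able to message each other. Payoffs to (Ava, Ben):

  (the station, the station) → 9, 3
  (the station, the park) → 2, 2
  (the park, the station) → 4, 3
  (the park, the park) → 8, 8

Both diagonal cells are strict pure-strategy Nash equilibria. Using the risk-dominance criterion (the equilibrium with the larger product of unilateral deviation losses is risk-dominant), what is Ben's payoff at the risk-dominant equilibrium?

At both the station: Ava loses 9 − 4 = 5 by deviating; Ben loses 3 − 2 = 1. Product = 5·1 = 5.
At both the park: Ava loses 8 − 2 = 6 by deviating; Ben loses 8 − 3 = 5. Product = 6·5 = 30.
30 > 5, so both the park is risk-dominant. Ben's payoff there is 8.

8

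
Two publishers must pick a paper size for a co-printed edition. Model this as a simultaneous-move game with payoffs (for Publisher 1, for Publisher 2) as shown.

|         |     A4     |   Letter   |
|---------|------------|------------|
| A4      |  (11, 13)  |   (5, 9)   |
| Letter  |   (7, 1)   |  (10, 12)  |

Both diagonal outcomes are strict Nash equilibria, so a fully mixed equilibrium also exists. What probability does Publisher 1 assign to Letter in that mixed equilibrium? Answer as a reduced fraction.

Publisher 1's mix p on A4 must make Publisher 2 indifferent between A4 and Letter.
Publisher 2's payoff from A4: 13p + 1(1−p). From Letter: 9p + 12(1−p).
Set equal: 4p = 11(1−p) → p = 11/15.
Probability on Letter is 1 − 11/15 = 4/15.

4/15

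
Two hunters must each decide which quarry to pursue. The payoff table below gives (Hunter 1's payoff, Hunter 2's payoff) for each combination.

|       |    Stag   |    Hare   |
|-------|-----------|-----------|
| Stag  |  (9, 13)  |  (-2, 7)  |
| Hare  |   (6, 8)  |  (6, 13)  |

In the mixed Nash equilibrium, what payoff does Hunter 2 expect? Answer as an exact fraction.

Hunter 1 mixes with probability p on Stag, chosen so Hunter 2 is indifferent: 13p + 8(1−p) = 7p + 13(1−p) gives p = 5/11.
Hunter 2's expected payoff is 13·5/11 + 8·6/11 = 113/11.

113/11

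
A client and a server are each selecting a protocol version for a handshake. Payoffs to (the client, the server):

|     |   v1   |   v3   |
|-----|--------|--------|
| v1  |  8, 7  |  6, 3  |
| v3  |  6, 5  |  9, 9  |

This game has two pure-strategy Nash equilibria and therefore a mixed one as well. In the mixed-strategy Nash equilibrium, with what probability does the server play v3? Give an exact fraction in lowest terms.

2/5

The server's mix q on v1 must make the client indifferent between v1 and v3.
The client's payoff from v1: 8q + 6(1−q). From v3: 6q + 9(1−q).
Set equal: 2q = 3(1−q) → q = 3/5.
Probability on v3 is 1 − 3/5 = 2/5.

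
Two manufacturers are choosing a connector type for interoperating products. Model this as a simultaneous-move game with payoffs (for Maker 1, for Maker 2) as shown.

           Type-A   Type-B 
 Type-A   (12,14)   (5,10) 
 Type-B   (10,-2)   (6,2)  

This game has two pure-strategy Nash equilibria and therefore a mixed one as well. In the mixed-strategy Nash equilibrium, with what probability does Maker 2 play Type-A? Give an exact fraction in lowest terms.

Maker 2's mix q on Type-A must make Maker 1 indifferent between Type-A and Type-B.
Maker 1's payoff from Type-A: 12q + 5(1−q). From Type-B: 10q + 6(1−q).
Set equal: 2q = 1(1−q) → q = 1/3.

1/3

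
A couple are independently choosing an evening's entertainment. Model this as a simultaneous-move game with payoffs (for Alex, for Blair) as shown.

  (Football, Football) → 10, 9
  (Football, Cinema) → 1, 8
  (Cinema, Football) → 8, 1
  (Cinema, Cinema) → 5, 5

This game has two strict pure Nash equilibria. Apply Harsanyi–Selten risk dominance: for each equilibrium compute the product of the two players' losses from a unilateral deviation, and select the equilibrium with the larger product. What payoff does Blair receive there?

5

At both Football: Alex loses 10 − 8 = 2 by deviating; Blair loses 9 − 8 = 1. Product = 2·1 = 2.
At both Cinema: Alex loses 5 − 1 = 4 by deviating; Blair loses 5 − 1 = 4. Product = 4·4 = 16.
16 > 2, so both Cinema is risk-dominant. Blair's payoff there is 5.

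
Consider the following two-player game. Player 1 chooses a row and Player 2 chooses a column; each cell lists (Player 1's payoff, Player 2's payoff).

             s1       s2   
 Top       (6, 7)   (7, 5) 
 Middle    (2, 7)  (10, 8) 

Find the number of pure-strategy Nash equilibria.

2

(Top, s1): Player 1 gets 6 (best alternative 2); Player 2 gets 7 (best alternative 5). Neither deviates — NE.
(Middle, s2): Player 1 gets 10 (best alternative 7); Player 2 gets 8 (best alternative 7). Neither deviates — NE.
(Middle, s1) is not a NE: Player 1 would switch to Top (6 > 2).
No other cell survives both best-response checks, so there are 2 pure NE.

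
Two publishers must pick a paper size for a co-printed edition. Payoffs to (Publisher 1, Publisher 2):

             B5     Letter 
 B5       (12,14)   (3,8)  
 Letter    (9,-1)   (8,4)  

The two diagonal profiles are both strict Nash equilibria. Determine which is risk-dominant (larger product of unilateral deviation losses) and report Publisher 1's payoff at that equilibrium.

8

At both B5: Publisher 1 loses 12 − 9 = 3 by deviating; Publisher 2 loses 14 − 8 = 6. Product = 3·6 = 18.
At both Letter: Publisher 1 loses 8 − 3 = 5 by deviating; Publisher 2 loses 4 − (-1) = 5. Product = 5·5 = 25.
25 > 18, so both Letter is risk-dominant. Publisher 1's payoff there is 8.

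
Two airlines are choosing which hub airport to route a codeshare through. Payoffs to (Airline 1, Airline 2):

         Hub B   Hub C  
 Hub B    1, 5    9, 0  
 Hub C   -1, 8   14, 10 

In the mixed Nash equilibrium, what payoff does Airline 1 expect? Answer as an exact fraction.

23/7

Airline 2 mixes with probability q on Hub B, chosen so Airline 1 is indifferent: 1q + 9(1−q) = (-1)q + 14(1−q) gives q = 5/7.
Airline 1's expected payoff (from either row, since indifferent) is 1·5/7 + 9·2/7 = 23/7.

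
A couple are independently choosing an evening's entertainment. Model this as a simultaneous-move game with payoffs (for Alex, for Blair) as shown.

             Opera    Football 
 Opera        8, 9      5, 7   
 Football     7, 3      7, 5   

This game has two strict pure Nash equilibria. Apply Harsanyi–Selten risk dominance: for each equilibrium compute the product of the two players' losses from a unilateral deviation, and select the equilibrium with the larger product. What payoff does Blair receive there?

At both Opera: Alex loses 8 − 7 = 1 by deviating; Blair loses 9 − 7 = 2. Product = 1·2 = 2.
At both Football: Alex loses 7 − 5 = 2 by deviating; Blair loses 5 − 3 = 2. Product = 2·2 = 4.
4 > 2, so both Football is risk-dominant. Blair's payoff there is 5.

5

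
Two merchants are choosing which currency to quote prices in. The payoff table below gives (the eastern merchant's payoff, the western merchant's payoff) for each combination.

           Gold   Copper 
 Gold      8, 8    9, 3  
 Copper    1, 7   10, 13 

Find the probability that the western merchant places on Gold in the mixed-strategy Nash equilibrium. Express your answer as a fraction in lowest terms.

1/8

The western merchant's mix q on Gold must make the eastern merchant indifferent between Gold and Copper.
The eastern merchant's payoff from Gold: 8q + 9(1−q). From Copper: 1q + 10(1−q).
Set equal: 7q = 1(1−q) → q = 1/8.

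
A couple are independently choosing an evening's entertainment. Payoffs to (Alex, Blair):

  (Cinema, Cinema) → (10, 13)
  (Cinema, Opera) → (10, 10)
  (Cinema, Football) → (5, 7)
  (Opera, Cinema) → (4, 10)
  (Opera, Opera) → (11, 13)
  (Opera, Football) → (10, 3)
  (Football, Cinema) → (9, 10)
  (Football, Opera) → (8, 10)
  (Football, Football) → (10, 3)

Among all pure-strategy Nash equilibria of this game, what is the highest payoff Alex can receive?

Both Cinema is a pure NE (Alex: 10 ≥ 9; Blair: 13 ≥ 10). Alex gets 10.
Both Opera is a pure NE (Alex: 11 ≥ 10; Blair: 13 ≥ 10). Alex gets 11.
Every other cell has a profitable deviation for at least one player. Highest of {10, 11} is 11.

11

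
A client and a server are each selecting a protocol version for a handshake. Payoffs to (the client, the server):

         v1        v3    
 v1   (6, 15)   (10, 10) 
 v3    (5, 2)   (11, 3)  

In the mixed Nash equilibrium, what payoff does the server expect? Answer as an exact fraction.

The client mixes with probability p on v1, chosen so the server is indifferent: 15p + 2(1−p) = 10p + 3(1−p) gives p = 1/6.
The server's expected payoff is 15·1/6 + 2·5/6 = 25/6.

25/6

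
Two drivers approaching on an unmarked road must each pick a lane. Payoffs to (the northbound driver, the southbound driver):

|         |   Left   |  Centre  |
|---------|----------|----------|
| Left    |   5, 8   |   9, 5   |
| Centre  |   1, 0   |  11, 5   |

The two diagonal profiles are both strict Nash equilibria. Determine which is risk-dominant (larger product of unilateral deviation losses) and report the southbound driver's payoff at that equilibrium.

At both Left: the northbound driver loses 5 − 1 = 4 by deviating; the southbound driver loses 8 − 5 = 3. Product = 4·3 = 12.
At both Centre: the northbound driver loses 11 − 9 = 2 by deviating; the southbound driver loses 5 − 0 = 5. Product = 2·5 = 10.
12 > 10, so both Left is risk-dominant. The southbound driver's payoff there is 8.

8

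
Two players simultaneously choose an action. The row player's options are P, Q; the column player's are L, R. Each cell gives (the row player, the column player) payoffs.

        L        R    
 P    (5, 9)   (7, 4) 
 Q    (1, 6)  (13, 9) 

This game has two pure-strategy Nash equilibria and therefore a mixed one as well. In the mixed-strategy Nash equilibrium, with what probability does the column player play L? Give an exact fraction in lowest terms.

3/5

The column player's mix q on L must make the row player indifferent between P and Q.
The row player's payoff from P: 5q + 7(1−q). From Q: 1q + 13(1−q).
Set equal: 4q = 6(1−q) → q = 6/10 = 3/5.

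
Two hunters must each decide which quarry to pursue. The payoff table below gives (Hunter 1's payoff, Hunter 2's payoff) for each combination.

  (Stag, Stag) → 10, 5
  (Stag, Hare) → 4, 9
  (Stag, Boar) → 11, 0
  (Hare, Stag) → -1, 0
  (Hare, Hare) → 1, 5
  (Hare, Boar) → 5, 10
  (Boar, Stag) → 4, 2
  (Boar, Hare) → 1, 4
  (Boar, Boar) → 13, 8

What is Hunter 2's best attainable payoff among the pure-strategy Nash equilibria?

(Stag, Hare) is a pure NE (Hunter 1: 4 ≥ 1; Hunter 2: 9 ≥ 5). Hunter 2 gets 9.
Both Boar is a pure NE (Hunter 1: 13 ≥ 11; Hunter 2: 8 ≥ 4). Hunter 2 gets 8.
Every other cell has a profitable deviation for at least one player. Highest of {9, 8} is 9.

9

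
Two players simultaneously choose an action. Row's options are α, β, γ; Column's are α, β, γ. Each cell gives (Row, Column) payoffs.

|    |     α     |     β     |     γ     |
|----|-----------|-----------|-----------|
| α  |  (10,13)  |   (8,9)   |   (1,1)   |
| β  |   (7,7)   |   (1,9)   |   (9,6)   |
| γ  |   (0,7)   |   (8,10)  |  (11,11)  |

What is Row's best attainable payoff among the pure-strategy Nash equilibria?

Both α is a pure NE (Row: 10 ≥ 7; Column: 13 ≥ 9). Row gets 10.
Both γ is a pure NE (Row: 11 ≥ 9; Column: 11 ≥ 10). Row gets 11.
Every other cell has a profitable deviation for at least one player. Highest of {10, 11} is 11.

11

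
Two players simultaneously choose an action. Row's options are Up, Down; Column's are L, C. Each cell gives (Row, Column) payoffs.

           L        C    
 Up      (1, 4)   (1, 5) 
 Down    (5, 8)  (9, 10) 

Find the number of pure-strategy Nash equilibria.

(Down, C): Row gets 9 (best alternative 1); Column gets 10 (best alternative 8). Neither deviates — NE.
(Up, L) is not a NE: Row would switch to Down (5 > 1).
No other cell survives both best-response checks, so there is 1 pure NE.

1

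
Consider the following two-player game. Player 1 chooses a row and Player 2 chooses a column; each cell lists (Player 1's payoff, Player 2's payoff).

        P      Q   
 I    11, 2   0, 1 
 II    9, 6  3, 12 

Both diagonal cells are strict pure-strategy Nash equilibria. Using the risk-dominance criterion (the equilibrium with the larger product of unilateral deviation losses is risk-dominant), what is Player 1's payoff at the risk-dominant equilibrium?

3

At (I, P): Player 1 loses 11 − 9 = 2 by deviating; Player 2 loses 2 − 1 = 1. Product = 2·1 = 2.
At (II, Q): Player 1 loses 3 − 0 = 3 by deviating; Player 2 loses 12 − 6 = 6. Product = 3·6 = 18.
18 > 2, so (II, Q) is risk-dominant. Player 1's payoff there is 3.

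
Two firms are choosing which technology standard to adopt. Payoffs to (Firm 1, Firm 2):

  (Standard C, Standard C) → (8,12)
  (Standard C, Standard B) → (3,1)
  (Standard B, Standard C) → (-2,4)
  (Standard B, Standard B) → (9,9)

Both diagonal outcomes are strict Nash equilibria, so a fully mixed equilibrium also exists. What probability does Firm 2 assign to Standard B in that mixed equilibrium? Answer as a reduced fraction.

5/8

Firm 2's mix q on Standard C must make Firm 1 indifferent between Standard C and Standard B.
Firm 1's payoff from Standard C: 8q + 3(1−q). From Standard B: (-2)q + 9(1−q).
Set equal: 10q = 6(1−q) → q = 6/16 = 3/8.
Probability on Standard B is 1 − 3/8 = 5/8.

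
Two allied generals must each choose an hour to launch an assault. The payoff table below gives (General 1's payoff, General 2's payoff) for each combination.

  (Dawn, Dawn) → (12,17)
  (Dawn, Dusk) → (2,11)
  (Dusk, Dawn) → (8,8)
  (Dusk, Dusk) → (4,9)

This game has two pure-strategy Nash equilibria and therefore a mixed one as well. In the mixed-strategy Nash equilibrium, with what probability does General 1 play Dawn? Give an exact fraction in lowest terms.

1/7

General 1's mix p on Dawn must make General 2 indifferent between Dawn and Dusk.
General 2's payoff from Dawn: 17p + 8(1−p). From Dusk: 11p + 9(1−p).
Set equal: 6p = 1(1−p) → p = 1/7.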